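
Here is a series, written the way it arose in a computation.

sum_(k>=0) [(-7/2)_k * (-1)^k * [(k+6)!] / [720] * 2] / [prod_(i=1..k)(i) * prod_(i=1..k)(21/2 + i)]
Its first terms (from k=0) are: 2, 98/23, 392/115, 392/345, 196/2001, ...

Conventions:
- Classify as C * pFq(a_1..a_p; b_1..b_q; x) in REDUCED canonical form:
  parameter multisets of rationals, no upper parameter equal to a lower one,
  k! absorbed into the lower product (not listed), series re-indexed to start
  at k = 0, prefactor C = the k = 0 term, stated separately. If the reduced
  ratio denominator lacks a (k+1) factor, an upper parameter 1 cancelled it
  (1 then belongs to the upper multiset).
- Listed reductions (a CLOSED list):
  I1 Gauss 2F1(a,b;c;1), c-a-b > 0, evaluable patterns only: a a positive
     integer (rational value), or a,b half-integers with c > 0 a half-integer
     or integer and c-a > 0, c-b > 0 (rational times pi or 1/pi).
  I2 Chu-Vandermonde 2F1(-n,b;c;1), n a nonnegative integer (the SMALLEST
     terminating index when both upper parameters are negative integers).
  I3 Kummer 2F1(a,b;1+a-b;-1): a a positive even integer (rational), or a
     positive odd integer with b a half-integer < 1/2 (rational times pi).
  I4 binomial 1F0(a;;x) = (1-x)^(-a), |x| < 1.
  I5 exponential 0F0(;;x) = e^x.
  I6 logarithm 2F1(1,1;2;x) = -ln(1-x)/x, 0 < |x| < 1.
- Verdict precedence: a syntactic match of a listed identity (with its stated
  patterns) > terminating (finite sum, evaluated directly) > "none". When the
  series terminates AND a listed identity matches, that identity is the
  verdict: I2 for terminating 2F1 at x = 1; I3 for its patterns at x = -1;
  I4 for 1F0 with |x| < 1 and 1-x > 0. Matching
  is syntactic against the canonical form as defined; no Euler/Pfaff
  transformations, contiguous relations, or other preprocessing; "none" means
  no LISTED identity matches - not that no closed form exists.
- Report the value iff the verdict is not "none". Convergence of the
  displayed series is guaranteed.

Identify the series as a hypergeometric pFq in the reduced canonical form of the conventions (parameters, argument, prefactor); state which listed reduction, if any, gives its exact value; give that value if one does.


Classification (C = 2): 2F1 with upper {-7/2, 7}, lower {23/2}, argument x = -1. Verdict at x = -1: Kummer (I3) matches (x = -1; c = 23/2 equals 1+a-b for upper {-7/2, 7}: listed pattern). Hence: (14549535/4194304) * pi.

Structural cue: with t_0 = 2, the product of the first k integers (C = 2, x = -1) is k!.
Step ratio: r(k) = (-1) * (k-7/2) (k+7) / [(k+23/2) (k+1)] - poly over poly, x = (-1) from leading terms; C = 2 at k = 0.


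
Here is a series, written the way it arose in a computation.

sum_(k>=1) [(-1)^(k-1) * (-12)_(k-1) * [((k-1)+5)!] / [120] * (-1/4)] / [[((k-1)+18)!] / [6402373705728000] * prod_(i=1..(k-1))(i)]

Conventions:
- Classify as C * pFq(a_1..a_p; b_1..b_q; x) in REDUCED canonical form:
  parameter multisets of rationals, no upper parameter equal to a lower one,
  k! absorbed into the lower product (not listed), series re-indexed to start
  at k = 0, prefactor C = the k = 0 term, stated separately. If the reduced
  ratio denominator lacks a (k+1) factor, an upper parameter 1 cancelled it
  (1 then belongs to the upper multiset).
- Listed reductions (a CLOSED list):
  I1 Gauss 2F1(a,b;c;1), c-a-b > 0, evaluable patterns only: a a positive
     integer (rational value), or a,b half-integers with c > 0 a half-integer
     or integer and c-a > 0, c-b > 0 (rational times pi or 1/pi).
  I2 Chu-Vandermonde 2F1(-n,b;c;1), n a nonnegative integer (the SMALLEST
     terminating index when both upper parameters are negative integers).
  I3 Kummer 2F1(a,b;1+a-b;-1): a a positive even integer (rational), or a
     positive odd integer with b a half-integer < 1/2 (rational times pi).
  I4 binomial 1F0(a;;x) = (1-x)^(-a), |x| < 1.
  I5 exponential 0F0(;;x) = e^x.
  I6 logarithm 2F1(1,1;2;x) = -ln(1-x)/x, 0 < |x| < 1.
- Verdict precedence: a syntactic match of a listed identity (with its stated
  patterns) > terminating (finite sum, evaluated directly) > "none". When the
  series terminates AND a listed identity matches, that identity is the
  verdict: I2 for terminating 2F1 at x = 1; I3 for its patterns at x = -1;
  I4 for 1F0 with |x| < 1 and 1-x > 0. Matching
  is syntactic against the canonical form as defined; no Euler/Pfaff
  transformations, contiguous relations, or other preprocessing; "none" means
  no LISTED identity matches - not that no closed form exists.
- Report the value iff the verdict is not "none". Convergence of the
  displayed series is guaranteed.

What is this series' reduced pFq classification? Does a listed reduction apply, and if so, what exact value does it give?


First insight: with t_0 = -1/4, the product of the first k integers (C = -1/4, x = -1) is k!.
Adjacent-term ratio: r(k) = (-1) * (k-12) (k+6) / [(k+19) (k+1)] - poly over poly, x = (-1) from leading terms; C = -1/4 at k = 0.

Prefactor -1/4, argument -1: 2F1 with upper {-12, 6} over lower {19}. Verdict: Kummer's theorem (I3) applies (x = -1; c = 19 equals 1+a-b for upper {-12, 6}: listed pattern). Hence: -51/5.


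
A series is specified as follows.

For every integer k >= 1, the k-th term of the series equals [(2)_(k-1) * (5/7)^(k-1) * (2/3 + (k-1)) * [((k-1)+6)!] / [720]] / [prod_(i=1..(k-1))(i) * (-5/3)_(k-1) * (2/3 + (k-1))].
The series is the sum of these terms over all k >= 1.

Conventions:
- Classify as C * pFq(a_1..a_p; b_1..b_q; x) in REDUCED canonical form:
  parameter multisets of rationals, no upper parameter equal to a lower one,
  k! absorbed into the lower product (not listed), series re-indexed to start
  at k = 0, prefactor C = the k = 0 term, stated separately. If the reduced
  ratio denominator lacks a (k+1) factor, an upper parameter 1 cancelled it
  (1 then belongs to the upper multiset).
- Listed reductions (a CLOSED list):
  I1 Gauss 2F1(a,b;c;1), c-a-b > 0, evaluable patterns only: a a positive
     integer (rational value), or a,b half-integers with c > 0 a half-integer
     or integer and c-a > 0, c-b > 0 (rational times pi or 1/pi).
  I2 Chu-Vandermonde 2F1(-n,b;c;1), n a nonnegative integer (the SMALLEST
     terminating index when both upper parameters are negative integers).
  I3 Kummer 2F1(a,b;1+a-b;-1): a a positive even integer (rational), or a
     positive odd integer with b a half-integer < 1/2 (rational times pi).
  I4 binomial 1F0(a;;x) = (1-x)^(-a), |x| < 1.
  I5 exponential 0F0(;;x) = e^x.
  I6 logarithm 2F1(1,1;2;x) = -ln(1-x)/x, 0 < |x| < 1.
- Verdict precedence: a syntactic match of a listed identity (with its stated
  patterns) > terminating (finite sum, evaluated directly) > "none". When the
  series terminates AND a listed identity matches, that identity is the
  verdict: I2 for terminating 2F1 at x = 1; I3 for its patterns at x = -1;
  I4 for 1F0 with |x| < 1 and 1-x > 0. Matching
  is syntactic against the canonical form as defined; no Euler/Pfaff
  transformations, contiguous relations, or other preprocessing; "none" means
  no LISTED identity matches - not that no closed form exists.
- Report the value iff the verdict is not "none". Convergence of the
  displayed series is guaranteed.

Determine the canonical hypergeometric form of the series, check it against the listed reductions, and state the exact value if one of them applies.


The tell: with t_0 = 1, k + 2/3 divides numerator and denominator alike; C = 1, x = 5/7 after cancelling.
Consecutive-term ratio: r(k) = (5/7) * (k+2) (k+7) / [(k-5/3) (k+1)] - rational in k. x = (5/7); t_0 = 1; negate the roots.

x = 5/7 here; the reduced form reads 2F1, upper {2, 7}, lower {-5/3}, C = 1. Verdict: none. Every listed pattern misses the 2F1 form at 5/7, upper {2, 7}.


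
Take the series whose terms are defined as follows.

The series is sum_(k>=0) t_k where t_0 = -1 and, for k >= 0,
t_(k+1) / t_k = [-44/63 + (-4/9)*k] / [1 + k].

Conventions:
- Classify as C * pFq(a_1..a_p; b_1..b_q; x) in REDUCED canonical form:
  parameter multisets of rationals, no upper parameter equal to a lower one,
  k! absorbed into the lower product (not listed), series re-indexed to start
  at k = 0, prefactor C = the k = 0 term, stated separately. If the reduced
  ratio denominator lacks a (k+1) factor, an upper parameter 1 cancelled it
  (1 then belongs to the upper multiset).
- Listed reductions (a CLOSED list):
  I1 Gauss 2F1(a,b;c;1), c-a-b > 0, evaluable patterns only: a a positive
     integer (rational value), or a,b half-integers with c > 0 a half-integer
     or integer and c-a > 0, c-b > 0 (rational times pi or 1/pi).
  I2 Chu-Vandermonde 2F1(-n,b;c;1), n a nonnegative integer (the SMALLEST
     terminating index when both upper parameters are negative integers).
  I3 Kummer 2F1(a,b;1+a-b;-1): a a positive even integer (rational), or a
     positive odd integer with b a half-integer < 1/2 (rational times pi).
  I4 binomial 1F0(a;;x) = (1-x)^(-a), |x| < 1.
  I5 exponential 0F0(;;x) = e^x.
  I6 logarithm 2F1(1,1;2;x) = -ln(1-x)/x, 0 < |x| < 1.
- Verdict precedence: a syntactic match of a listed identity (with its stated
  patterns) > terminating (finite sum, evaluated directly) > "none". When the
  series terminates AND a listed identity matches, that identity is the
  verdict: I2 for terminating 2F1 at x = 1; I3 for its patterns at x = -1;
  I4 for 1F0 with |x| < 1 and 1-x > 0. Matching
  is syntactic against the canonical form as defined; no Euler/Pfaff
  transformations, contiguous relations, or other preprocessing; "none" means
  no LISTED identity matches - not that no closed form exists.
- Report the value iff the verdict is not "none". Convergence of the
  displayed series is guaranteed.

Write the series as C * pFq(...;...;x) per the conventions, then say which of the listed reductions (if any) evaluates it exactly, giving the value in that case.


The series (x = -4/9) is 1F0: upper {11/7}, lower {-}, prefactor -1. Verdict: the binomial series (I4) matches (the 1F0 binomial series: exponent -11/7, x = -4/9). Sum: (-1) * (13/9)^(-11/7).

First insight: t_0 being -1, the expanded ratio factors over Q; prefactor -1, roots give parameters.
Adjacent-term ratio: r(k) = (-4/9) * (k+11/7) / [(k+1)] - rational; roots negated = parameters, x = (-4/9), C = -1.


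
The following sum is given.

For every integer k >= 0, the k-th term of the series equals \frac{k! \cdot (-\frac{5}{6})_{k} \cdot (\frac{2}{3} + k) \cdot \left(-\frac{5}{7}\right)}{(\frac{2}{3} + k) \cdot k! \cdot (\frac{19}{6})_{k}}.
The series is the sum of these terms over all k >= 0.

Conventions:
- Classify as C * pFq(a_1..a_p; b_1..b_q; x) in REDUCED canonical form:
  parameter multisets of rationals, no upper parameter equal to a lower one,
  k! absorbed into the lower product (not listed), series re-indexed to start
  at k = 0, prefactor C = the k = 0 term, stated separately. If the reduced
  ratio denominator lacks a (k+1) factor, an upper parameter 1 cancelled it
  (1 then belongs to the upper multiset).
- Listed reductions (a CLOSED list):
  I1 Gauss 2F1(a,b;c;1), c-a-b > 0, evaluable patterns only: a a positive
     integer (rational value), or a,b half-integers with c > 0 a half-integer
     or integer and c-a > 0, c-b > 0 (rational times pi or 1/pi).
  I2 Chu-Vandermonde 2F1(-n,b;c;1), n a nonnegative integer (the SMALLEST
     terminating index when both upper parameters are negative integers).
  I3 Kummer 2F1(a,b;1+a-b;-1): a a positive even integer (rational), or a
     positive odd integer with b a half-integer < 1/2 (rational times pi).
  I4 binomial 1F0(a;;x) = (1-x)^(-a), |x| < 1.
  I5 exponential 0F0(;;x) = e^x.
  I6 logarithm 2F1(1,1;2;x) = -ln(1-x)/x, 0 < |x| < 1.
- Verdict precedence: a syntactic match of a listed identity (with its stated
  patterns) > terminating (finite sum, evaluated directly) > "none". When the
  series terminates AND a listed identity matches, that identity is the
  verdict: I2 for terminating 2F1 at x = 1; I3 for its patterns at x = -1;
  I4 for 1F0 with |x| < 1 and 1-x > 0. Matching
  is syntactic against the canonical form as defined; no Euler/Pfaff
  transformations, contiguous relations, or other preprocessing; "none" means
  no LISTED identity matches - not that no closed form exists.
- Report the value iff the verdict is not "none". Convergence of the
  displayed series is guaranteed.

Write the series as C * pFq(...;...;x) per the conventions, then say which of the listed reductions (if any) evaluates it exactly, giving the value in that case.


x = 1 here; the reduced form reads 2F1, upper {-\frac{5}{6}, 1}, lower {\frac{19}{6}}, C = -\frac{5}{7}. Verdict: Gauss's theorem (I1) matches (x = 1: the Gamma ratio telescopes since c-a-b = 3 > 0 and a = 1 in Z>0). Its exact value is -\frac{65}{126}.

Structural cue: with t_0 = -\frac{5}{7}, striking the common factor k + 2/3 reduces the term (prefactor -5/7).
Ratio: r(k) = 1 * (k-\frac{5}{6}) (k+1) / [(k+\frac{19}{6}) (k+1)] - poly over poly, x = 1 from leading terms; C = -\frac{5}{7} at k = 0.


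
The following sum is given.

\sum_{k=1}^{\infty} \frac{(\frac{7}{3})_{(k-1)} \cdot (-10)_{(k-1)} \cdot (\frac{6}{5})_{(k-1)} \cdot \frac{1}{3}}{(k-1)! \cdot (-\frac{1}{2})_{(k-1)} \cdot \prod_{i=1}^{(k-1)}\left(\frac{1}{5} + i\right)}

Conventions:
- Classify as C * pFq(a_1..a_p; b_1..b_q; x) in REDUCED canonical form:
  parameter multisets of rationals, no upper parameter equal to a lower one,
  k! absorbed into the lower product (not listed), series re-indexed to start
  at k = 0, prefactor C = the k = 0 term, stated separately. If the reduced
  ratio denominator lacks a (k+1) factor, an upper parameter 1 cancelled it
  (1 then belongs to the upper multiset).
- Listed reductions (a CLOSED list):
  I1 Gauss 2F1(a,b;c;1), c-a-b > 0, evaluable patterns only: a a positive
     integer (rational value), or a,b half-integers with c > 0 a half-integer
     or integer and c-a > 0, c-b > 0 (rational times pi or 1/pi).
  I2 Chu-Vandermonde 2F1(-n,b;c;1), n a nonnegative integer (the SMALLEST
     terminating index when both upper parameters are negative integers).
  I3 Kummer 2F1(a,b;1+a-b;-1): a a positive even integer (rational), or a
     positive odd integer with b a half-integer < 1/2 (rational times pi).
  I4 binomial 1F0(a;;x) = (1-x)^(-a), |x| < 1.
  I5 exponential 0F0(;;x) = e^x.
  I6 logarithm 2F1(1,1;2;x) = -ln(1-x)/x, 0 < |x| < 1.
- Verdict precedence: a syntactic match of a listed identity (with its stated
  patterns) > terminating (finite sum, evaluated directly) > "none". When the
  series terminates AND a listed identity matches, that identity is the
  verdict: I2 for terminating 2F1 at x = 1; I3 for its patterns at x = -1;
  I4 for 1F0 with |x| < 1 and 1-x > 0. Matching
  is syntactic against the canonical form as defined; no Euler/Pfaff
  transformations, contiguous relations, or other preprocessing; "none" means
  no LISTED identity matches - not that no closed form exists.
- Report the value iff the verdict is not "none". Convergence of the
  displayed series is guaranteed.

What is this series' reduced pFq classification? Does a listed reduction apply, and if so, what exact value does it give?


Reduced: x = 1, 2F1, upper = {-10, \frac{7}{3}}, lower = {-\frac{1}{2}}, C = \frac{1}{3}. Verdict: the Chu-Vandermonde identity I2 applies (terminating 2F1 at x = 1 with n = 10, b = 7/3, c = -\frac{1}{2}). Value: \frac{108965}{14348907}.

Key observation: x = 1 and the lower running product (prefactor 1/3) is a rising factorial.
Adjacent-term ratio: r(k) = 1 * (k-10) (k+\frac{7}{3}) / [(k-\frac{1}{2}) (k+1)] - rational in k, leading ratio 1; with t_0 = \frac{1}{3}, classification follows.


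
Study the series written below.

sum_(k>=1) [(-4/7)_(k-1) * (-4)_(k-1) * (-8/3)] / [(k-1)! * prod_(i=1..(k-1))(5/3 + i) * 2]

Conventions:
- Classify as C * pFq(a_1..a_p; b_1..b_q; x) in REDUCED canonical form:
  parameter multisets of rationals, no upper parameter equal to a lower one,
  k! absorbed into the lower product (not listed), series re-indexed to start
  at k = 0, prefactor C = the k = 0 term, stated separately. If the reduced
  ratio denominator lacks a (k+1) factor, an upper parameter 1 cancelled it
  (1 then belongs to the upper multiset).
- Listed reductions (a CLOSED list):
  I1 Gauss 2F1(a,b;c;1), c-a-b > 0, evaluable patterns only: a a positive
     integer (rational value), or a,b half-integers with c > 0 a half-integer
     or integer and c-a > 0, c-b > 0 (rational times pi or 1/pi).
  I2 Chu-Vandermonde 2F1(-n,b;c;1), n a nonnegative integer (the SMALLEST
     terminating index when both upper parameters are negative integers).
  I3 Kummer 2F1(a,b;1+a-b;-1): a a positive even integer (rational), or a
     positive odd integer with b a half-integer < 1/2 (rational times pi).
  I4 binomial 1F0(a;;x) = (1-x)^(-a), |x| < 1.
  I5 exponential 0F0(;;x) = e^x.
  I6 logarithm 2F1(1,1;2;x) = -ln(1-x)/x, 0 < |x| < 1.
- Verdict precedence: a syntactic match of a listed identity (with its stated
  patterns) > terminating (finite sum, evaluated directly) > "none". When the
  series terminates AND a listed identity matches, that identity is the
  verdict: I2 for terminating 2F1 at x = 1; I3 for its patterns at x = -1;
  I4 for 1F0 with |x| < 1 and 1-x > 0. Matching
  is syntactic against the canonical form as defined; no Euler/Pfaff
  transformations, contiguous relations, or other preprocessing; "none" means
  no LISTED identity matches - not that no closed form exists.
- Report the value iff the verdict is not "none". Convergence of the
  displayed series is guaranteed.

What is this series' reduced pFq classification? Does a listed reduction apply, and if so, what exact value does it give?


Key step: x = 1 and the constant factors (prefactor -4/3) combine into one prefactor.
Term ratio: r(k) = 1 * (k-4) (k-4/7) / [(k+8/3) (k+1)] - poly over poly, x = 1 from leading terms; C = -4/3 at k = 0.

x = 1 here; the reduced form reads 2F1, upper {-4, -4/7}, lower {8/3}, C = -4/3. Verdict at x = 1: the Chu-Vandermonde identity I2 matches (terminating 2F1 at x = 1 with n = 4, b = -4/7, c = 8/3). Its exact value is -116590/50421.


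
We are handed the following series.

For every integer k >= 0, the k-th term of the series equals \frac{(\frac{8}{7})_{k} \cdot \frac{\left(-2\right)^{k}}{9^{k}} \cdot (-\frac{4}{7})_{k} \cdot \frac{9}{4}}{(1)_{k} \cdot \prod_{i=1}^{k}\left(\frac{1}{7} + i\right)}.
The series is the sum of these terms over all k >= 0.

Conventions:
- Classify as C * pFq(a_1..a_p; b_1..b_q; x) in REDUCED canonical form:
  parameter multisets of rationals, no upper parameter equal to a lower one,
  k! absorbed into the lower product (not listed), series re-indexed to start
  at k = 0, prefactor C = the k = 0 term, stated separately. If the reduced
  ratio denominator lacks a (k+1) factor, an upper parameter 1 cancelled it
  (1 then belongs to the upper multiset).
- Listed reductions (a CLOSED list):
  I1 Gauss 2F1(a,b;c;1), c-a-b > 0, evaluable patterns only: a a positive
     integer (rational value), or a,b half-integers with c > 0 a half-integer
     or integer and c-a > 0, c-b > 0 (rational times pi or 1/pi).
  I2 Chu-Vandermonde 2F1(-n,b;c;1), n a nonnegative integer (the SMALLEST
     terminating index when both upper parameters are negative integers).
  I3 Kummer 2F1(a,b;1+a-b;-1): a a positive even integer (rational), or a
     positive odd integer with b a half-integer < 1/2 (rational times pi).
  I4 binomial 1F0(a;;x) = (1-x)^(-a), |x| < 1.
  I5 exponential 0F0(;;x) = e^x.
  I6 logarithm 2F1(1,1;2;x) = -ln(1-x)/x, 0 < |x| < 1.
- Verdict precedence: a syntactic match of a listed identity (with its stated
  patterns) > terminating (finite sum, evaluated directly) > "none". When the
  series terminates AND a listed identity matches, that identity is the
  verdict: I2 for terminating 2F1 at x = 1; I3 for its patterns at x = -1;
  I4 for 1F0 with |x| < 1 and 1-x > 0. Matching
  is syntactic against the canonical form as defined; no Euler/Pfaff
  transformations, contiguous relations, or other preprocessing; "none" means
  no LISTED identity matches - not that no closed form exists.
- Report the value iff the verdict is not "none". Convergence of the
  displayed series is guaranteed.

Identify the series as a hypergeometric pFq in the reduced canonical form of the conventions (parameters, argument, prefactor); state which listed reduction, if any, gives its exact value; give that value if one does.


x = -\frac{2}{9} here; the reduced form reads 1F0, upper {-\frac{4}{7}}, lower {-}, C = \frac{9}{4}. Verdict: the binomial series (I4) fires (the 1F0 binomial series: exponent 4/7, x = -\frac{2}{9}). Exact value: \frac{9}{4} \cdot \left(\frac{11}{9}\right)^{\frac{4}{7}}.

Key observation: t_0 being \frac{9}{4}, the lower running product (C = 9/4) is a rising factorial.
Adjacent-term ratio: r(k) = -\frac{2}{9} * (k-\frac{4}{7}) / [(k+1)] - poly over poly, x = -\frac{2}{9} from leading terms; C = \frac{9}{4} at k = 0.


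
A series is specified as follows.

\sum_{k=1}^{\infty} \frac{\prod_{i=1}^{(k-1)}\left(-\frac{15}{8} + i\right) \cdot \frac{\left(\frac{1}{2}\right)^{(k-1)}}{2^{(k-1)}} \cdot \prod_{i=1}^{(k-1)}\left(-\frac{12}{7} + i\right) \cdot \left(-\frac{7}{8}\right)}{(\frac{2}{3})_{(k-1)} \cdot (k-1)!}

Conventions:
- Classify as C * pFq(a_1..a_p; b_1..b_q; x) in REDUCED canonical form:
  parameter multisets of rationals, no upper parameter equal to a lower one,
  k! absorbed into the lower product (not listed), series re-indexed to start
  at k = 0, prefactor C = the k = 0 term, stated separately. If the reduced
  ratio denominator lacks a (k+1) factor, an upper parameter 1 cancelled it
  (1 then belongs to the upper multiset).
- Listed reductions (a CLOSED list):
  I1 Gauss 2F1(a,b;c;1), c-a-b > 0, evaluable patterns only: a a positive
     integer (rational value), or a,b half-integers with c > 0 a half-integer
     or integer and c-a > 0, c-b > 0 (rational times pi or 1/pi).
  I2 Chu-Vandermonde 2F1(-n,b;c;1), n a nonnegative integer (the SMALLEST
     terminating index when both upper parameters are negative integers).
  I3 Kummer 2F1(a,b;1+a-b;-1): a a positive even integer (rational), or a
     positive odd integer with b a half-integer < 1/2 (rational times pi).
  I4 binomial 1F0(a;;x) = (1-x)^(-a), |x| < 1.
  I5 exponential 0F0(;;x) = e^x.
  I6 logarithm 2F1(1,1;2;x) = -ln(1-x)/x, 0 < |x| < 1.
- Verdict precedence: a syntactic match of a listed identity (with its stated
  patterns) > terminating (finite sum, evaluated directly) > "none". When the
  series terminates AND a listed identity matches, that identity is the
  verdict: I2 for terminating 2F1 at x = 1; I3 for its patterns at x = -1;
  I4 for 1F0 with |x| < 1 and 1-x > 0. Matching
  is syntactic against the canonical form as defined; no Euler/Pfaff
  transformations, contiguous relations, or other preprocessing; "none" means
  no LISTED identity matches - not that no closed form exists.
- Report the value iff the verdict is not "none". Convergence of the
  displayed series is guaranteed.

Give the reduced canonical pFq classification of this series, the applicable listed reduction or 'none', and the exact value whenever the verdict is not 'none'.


With C = -\frac{7}{8}: the canonical form is 2F1(-\frac{7}{8}, -\frac{5}{7}; \frac{2}{3}; \frac{1}{4}). Verdict: no listed reduction: x = \frac{1}{4} and upper {-\frac{7}{8}, -\frac{5}{7}} fail every I1-I6 pattern.

First insight: x = \frac{1}{4} and the running product (prefactor -7/8) telescopes to a rising factorial.
Ratio: r(k) = \frac{1}{4} * (k-\frac{7}{8}) (k-\frac{5}{7}) / [(k+\frac{2}{3}) (k+1)] ; factor over Q: parameters, x = \frac{1}{4}, and C = -\frac{7}{8}.


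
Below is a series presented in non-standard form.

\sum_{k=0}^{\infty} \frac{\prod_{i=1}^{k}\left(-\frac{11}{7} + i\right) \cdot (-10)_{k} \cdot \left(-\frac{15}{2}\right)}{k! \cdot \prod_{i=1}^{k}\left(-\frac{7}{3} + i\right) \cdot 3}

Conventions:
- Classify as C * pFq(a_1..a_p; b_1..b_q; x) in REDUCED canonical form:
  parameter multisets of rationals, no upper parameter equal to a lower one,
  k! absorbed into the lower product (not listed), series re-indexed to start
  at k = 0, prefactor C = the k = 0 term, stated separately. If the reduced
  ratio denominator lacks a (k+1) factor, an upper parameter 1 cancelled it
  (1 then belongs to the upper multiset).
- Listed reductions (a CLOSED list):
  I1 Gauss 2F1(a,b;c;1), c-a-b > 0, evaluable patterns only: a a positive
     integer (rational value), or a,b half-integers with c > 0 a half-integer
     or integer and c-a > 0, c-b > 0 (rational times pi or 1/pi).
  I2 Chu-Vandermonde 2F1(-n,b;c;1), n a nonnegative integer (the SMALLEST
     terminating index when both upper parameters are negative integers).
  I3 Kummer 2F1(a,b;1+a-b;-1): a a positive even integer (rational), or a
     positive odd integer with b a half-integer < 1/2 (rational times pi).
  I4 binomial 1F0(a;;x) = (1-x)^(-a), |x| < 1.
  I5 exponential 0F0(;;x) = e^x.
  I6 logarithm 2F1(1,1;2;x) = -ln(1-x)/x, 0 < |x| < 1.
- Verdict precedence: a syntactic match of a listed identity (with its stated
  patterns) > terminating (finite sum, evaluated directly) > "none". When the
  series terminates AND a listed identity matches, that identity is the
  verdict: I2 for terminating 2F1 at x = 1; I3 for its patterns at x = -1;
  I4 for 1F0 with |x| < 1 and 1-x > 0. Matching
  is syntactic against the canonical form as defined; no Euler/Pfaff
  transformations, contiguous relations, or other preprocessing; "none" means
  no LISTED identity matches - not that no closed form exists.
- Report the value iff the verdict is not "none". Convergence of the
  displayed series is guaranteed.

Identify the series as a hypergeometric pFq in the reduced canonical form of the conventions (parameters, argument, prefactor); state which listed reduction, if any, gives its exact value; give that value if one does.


Classification (C = -\frac{5}{2}): 2F1 with upper {-10, -\frac{4}{7}}, lower {-\frac{4}{3}}, argument x = 1. Verdict: the Chu-Vandermonde identity I2 applies (terminating 2F1 at x = 1 with n = 10, b = -4/7, c = -\frac{4}{3}). Hence: \frac{234154342630}{45478515089}.

Key observation: t_0 being -\frac{5}{2}, the constant factors (C = -5/2) combine into one prefactor.
Step ratio: r(k) = 1 * (k-10) (k-\frac{4}{7}) / [(k-\frac{4}{3}) (k+1)] - rational in k, leading ratio 1; with t_0 = -\frac{5}{2}, classification follows.


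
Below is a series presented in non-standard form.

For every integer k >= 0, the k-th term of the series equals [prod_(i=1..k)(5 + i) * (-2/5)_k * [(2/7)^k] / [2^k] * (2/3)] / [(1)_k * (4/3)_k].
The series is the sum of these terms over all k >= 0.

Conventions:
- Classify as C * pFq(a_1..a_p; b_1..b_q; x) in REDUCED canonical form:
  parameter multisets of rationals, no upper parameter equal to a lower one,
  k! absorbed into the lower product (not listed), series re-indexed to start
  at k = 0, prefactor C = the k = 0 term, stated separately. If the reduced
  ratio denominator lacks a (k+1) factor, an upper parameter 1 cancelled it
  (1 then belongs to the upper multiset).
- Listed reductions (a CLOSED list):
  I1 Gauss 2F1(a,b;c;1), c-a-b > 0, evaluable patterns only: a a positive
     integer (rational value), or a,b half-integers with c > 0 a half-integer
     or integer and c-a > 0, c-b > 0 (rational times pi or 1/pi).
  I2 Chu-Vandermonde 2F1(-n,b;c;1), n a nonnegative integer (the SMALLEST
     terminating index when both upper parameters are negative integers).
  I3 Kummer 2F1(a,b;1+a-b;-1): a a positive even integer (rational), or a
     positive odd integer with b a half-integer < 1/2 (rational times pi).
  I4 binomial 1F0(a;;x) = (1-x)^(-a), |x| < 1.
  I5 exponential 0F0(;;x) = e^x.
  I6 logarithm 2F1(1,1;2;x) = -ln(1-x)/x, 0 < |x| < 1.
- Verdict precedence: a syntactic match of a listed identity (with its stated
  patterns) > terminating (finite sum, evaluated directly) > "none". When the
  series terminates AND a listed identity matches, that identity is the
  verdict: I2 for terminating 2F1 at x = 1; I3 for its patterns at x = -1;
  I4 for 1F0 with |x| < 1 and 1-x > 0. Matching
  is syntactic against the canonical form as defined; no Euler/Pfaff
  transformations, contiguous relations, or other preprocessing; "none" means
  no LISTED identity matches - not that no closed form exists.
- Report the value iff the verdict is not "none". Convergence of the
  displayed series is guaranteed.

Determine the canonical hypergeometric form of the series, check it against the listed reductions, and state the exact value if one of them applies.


Reduced: x = 1/7, 2F1, upper = {-2/5, 6}, lower = {4/3}, C = 2/3. Verdict: none (x = 1/7): each listed identity misses the multisets {-2/5, 6} ; {4/3}.

The tell: from the first term 2/3: the two k-th powers (C = 2/3) combine into one argument.
Ratio: r(k) = (1/7) * (k-2/5) (k+6) / [(k+4/3) (k+1)] ; factor over Q: parameters, x = (1/7), and C = 2/3.


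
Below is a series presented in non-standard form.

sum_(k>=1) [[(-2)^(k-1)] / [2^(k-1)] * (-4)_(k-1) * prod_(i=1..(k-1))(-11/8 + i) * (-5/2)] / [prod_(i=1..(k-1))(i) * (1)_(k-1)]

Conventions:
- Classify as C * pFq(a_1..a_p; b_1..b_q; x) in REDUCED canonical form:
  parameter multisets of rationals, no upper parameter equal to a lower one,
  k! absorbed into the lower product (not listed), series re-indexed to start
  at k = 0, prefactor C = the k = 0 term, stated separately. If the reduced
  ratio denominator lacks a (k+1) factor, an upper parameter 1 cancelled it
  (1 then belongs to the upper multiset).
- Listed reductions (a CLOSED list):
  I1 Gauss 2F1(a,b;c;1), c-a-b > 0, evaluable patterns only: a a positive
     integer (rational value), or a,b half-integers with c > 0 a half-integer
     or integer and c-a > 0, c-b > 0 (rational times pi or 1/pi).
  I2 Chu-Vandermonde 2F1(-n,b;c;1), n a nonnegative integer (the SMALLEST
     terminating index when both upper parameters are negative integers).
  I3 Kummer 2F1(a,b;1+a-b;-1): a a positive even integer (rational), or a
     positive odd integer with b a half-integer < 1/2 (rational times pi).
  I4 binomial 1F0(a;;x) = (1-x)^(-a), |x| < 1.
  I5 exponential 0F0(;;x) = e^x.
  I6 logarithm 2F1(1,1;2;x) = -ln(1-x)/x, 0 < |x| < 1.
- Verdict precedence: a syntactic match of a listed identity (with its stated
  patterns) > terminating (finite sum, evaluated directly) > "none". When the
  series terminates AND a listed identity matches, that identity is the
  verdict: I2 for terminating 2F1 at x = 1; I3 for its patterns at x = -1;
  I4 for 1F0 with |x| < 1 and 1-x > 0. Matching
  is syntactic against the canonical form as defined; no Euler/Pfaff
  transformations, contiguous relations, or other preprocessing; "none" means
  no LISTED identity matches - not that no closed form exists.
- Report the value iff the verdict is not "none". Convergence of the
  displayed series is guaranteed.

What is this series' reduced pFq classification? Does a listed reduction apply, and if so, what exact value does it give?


At argument -1: a 2F1 with upper {-4, -3/8}, lower {1}, scaled by C = -5/2. Verdict: terminating at k = 4: the factor (-4)_k kills every later term; summing the 5 survivors is exact. Value: 245545/65536.

First insight: with t_0 = -5/2, the running product (C = -5/2) telescopes to a rising factorial.
Consecutive-term ratio: r(k) = (-1) * (k-4) (k-3/8) / [(k+1) (k+1)] - rational; roots negated = parameters, x = (-1), C = -5/2.


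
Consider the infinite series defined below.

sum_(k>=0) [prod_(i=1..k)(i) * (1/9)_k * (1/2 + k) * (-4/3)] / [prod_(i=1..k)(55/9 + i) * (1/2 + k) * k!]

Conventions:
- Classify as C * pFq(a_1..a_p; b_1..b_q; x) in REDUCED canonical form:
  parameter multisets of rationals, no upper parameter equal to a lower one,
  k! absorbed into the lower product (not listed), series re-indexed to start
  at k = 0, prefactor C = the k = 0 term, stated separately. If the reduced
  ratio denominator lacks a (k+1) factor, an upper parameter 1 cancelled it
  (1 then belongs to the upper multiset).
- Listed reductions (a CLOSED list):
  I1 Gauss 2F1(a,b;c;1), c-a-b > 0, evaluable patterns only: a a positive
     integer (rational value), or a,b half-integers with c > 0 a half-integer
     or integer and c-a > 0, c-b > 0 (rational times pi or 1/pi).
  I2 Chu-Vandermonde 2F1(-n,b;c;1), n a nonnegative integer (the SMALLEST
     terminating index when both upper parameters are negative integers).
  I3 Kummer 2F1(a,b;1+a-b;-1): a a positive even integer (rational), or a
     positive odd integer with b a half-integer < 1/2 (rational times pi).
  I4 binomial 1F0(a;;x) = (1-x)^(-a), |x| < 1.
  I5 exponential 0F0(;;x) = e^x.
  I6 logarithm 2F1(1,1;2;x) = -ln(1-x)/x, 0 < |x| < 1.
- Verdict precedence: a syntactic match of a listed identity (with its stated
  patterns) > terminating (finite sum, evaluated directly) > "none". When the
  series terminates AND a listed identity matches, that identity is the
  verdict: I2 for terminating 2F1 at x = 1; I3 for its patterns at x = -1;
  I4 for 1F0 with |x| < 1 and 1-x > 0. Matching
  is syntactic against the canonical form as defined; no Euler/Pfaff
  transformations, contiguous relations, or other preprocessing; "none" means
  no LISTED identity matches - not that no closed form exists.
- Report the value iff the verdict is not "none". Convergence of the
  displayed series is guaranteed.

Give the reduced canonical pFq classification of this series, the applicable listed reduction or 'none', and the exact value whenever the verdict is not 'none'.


Canonical form: C = -4/3 times 2F1 with upper {1/9, 1}, lower {64/9}, x = 1. Verdict at x = 1: Gauss's theorem (I1) matches (x = 1: the Gamma ratio telescopes since c-a-b = 6 > 0 and a = 1 in Z>0). Value: -110/81.

Key step: t_0 = -4/3 here, and the lower running product (prefactor -4/3) is a rising factorial.
Ratio: r(k) = 1 * (k+1/9) (k+1) / [(k+64/9) (k+1)] - rational; roots negated = parameters, x = 1, C = -4/3.


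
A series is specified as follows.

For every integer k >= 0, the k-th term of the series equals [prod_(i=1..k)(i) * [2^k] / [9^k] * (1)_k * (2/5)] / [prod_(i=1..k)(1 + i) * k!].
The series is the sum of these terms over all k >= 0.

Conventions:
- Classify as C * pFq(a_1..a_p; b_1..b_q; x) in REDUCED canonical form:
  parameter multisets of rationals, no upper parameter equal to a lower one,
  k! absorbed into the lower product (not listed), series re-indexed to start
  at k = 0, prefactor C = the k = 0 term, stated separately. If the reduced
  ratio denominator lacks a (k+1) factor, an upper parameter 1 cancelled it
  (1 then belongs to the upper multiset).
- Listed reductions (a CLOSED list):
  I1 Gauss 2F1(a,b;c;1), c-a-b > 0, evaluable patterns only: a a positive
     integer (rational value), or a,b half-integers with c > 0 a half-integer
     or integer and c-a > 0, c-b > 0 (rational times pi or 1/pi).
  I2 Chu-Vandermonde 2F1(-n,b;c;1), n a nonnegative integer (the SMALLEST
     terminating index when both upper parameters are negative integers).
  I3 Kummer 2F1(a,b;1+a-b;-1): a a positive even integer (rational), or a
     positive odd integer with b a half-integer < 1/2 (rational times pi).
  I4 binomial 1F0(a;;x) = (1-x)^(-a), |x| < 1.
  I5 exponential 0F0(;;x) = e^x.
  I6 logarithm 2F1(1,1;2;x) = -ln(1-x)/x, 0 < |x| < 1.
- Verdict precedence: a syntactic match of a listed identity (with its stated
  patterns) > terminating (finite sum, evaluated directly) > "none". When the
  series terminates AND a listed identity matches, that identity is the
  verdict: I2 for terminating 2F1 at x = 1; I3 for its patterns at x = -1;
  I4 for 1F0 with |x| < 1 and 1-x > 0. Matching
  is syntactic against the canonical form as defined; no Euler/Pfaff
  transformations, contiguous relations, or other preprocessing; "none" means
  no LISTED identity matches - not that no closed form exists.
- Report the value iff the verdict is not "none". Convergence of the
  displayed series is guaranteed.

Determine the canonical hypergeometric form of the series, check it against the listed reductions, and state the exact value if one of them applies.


Structural cue: from the first term 2/5: the lower running product (prefactor 2/5) is a rising factorial.
Step ratio: r(k) = (2/9) * (k+1) (k+1) / [(k+2) (k+1)] - poly over poly, x = (2/9) from leading terms; C = 2/5 at k = 0.

This is 2/5 * 2F1(1, 1; 2; 2/9) in reduced canonical form. Verdict: logarithm (I6) applies (the logarithm: parameters (1,1;2), x = 2/9). Its exact value is (-9/5) * ln(7/9).


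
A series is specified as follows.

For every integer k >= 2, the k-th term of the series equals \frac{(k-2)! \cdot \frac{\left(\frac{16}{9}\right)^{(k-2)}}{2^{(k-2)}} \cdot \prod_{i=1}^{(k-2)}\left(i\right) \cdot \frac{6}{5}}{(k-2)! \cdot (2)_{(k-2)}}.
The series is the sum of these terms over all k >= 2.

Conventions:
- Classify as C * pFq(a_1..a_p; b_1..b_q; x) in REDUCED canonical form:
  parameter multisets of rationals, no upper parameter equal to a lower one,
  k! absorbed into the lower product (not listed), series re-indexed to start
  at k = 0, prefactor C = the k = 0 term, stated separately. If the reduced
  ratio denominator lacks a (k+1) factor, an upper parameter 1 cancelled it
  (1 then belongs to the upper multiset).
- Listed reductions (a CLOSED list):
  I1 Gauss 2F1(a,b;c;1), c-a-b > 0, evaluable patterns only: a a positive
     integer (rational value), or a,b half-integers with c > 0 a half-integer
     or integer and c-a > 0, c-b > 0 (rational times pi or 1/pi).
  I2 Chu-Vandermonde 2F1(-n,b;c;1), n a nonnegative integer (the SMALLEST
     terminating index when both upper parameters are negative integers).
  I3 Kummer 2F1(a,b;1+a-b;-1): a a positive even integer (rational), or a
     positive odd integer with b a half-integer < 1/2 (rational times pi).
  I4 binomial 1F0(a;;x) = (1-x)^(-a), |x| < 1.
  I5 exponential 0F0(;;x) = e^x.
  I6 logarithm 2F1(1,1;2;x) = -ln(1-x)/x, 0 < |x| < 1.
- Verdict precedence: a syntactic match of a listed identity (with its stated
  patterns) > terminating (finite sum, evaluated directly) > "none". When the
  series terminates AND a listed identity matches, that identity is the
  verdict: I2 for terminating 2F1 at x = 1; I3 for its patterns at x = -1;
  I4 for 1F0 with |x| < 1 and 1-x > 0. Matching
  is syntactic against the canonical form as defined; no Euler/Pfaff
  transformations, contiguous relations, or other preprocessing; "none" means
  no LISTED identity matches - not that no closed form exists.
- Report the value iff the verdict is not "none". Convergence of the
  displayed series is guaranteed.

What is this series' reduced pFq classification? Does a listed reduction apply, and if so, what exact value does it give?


Prefactor \frac{6}{5}, argument \frac{8}{9}: 2F1 with upper {1, 1} over lower {2}. Verdict: the logarithmic series (I6) applies (the logarithm: parameters (1,1;2), x = \frac{8}{9}). Sum: \left(-\frac{27}{20}\right) \cdot \ln\left(\frac{1}{9}\right).

Structural cue: from the first term \frac{6}{5}: the factorial ratio (prefactor 6/5) (k+a-1)!/(a-1)! is a rising factorial (a)_k.
Step ratio: r(k) = \frac{8}{9} * (k+1) (k+1) / [(k+2) (k+1)] - rational in k, leading ratio \frac{8}{9}; with t_0 = \frac{6}{5}, classification follows.


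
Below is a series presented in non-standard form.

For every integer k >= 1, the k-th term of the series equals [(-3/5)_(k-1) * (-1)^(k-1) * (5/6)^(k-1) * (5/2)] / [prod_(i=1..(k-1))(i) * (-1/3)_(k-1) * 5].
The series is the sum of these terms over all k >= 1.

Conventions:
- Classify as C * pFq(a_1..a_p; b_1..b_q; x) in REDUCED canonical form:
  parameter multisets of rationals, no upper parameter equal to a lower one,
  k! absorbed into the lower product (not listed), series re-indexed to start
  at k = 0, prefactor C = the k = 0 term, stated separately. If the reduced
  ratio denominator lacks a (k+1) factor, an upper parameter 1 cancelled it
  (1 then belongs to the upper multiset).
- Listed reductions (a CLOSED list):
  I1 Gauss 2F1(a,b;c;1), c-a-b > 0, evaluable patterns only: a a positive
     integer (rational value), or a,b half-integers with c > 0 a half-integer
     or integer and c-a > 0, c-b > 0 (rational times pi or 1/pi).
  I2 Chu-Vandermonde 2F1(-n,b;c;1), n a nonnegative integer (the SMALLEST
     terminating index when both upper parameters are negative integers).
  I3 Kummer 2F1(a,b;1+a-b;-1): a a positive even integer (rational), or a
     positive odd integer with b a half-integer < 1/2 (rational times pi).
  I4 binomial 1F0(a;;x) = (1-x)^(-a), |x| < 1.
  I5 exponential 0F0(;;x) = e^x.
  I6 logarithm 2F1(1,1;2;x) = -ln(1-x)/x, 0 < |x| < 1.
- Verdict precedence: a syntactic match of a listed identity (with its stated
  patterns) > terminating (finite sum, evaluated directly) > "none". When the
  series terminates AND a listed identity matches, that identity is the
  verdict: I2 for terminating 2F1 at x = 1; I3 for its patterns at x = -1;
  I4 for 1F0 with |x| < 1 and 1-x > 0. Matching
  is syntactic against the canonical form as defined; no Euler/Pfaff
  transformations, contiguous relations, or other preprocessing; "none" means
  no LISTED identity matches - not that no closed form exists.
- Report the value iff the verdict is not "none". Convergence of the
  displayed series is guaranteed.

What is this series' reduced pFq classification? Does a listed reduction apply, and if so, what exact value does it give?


With C = 1/2: the canonical form is 1F1(-3/5; -1/3; -5/6). Verdict: none - at argument -5/6 the multisets {-3/5} ; {-1/3} match no listed identity.

First insight: t_0 = 1/2 here, and the (-1)^k factor (prefactor 1/2) folds into the argument's sign.
Term ratio: r(k) = (-5/6) * (k-3/5) / [(k-1/3) (k+1)] - rational in k. x = (-5/6); t_0 = 1/2; negate the roots.
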